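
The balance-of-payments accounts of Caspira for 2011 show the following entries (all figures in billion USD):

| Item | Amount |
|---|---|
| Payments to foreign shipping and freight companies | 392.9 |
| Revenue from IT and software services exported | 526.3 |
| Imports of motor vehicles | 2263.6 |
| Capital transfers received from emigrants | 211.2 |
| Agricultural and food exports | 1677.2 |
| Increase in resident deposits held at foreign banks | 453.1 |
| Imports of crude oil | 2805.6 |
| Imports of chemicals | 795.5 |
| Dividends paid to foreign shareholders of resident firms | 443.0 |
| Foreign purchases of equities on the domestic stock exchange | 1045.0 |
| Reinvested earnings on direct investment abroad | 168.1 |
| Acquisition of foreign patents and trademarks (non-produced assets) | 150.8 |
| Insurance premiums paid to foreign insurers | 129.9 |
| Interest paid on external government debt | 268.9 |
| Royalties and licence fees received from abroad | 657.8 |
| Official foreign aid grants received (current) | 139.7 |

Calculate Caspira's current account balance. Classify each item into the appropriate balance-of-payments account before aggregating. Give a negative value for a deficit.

-3930.3

Goods: 1677.2 - 2805.6 - 2263.6 - 795.5 = -4187.5
Services: -392.9 + 526.3 + 657.8 - 129.9 = 661.3
Primary income: -268.9 - 443.0 + 168.1 = -543.8
Secondary income: 139.7
Current account = (-4187.5) + 661.3 + (-543.8) + 139.7 = -3930.3
(Excluded from the current account — capital account: capital transfers received from emigrants 211.2, acquisition of foreign patents and trademarks (non-produced assets) 150.8; financial account: increase in resident deposits held at foreign banks 453.1, foreign purchases of equities on the domestic stock exchange 1045.0.)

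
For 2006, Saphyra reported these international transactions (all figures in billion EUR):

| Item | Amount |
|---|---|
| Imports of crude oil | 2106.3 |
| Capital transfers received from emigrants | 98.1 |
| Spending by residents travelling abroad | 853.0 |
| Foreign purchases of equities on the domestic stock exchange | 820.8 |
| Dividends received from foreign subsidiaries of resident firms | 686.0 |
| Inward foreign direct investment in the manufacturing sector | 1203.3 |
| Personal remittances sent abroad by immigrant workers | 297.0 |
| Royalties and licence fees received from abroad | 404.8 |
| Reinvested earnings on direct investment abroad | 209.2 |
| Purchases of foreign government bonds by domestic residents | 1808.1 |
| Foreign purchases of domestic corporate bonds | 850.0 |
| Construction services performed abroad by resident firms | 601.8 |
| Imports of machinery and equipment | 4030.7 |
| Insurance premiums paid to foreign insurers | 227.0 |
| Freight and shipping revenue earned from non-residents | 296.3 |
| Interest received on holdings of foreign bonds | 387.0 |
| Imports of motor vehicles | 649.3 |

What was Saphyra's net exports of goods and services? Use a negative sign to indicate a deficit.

Goods: -4030.7 - 2106.3 - 649.3 = -6786.3
Services: 296.3 - 227.0 + 404.8 + 601.8 - 853.0 = 222.9
Trade balance = -6786.3 + 222.9 = -6563.4
(Excluded from the trade balance — capital account: capital transfers received from emigrants 98.1; financial account: foreign purchases of equities on the domestic stock exchange 820.8, inward foreign direct investment in the manufacturing sector 1203.3, purchases of foreign government bonds by domestic residents 1808.1, foreign purchases of domestic corporate bonds 850.0; primary income: dividends received from foreign subsidiaries of resident firms 686.0, reinvested earnings on direct investment abroad 209.2, interest received on holdings of foreign bonds 387.0; secondary income: personal remittances sent abroad by immigrant workers 297.0.)

-6563.4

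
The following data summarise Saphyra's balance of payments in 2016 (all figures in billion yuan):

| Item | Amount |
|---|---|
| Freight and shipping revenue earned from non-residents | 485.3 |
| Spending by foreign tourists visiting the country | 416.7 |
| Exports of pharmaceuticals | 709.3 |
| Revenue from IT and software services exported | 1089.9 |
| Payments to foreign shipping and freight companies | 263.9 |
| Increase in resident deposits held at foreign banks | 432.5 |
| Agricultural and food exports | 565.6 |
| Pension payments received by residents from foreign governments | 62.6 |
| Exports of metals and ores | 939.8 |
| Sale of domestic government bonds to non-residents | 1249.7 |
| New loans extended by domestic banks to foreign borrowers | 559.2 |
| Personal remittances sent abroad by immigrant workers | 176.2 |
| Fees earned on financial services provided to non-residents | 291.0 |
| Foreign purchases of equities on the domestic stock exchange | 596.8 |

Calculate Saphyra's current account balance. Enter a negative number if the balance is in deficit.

4120.1

Goods: 709.3 + 939.8 + 565.6 = 2214.7
Services: 416.7 - 263.9 + 1089.9 + 485.3 + 291.0 = 2019.0
Secondary income: -176.2 + 62.6 = -113.6
Current account = 2214.7 + 2019.0 + (-113.6) = 4120.1
(Excluded from the current account — financial account: increase in resident deposits held at foreign banks 432.5, sale of domestic government bonds to non-residents 1249.7, new loans extended by domestic banks to foreign borrowers 559.2, foreign purchases of equities on the domestic stock exchange 596.8.)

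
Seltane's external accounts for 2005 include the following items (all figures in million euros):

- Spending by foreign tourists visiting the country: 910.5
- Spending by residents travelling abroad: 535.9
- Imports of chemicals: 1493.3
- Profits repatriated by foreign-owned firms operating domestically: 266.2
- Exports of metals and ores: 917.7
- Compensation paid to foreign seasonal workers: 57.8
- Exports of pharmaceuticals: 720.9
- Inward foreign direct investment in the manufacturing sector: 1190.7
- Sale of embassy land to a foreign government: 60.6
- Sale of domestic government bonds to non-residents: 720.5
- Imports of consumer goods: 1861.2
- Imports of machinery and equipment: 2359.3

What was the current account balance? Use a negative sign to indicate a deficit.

Goods: -1861.2 + 720.9 - 2359.3 - 1493.3 + 917.7 = -4075.2
Services: 910.5 - 535.9 = 374.6
Primary income: -266.2 - 57.8 = -324.0
Current account = (-4075.2) + 374.6 + (-324.0) = -4024.6
(Excluded from the current account — financial account: inward foreign direct investment in the manufacturing sector 1190.7, sale of domestic government bonds to non-residents 720.5; capital account: sale of embassy land to a foreign government 60.6.)

-4024.6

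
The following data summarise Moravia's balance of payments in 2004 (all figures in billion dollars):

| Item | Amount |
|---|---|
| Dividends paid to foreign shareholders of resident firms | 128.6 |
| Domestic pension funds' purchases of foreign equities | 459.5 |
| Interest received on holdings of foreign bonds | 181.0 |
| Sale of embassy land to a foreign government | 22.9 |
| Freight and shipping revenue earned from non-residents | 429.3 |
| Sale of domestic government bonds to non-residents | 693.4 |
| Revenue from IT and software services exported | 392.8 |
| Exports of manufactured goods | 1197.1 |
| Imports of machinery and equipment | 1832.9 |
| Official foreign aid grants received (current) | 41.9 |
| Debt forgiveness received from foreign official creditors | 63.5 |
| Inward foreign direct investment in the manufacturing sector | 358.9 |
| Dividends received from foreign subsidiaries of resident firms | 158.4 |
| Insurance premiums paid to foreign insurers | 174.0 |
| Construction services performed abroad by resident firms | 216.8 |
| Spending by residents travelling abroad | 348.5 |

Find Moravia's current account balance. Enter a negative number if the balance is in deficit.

133.3

Goods: -1832.9 + 1197.1 = -635.8
Services: 429.3 + 216.8 - 174.0 - 348.5 + 392.8 = 516.4
Primary income: 158.4 - 128.6 + 181.0 = 210.8
Secondary income: 41.9
Current account = (-635.8) + 516.4 + 210.8 + 41.9 = 133.3
(Excluded from the current account — financial account: domestic pension funds' purchases of foreign equities 459.5, sale of domestic government bonds to non-residents 693.4, inward foreign direct investment in the manufacturing sector 358.9; capital account: sale of embassy land to a foreign government 22.9, debt forgiveness received from foreign official creditors 63.5.)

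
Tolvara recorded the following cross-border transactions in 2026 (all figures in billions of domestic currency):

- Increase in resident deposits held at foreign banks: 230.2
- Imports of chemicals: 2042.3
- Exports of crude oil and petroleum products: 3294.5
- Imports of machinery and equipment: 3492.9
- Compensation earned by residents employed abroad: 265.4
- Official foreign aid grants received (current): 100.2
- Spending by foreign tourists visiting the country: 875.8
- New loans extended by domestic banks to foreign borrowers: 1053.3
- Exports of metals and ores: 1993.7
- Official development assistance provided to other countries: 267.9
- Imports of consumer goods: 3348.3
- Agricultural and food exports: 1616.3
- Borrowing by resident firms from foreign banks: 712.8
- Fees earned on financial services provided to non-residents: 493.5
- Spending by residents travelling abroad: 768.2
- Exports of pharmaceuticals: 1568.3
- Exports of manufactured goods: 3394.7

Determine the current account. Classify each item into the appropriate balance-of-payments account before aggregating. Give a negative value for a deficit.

3682.8

Goods: -3348.3 + 3394.7 - 2042.3 + 1568.3 - 3492.9 + 3294.5 + 1616.3 + 1993.7 = 2984.0
Services: 875.8 + 493.5 - 768.2 = 601.1
Primary income: 265.4
Secondary income: 100.2 - 267.9 = -167.7
Current account = 2984.0 + 601.1 + 265.4 + (-167.7) = 3682.8
(Excluded from the current account — financial account: increase in resident deposits held at foreign banks 230.2, new loans extended by domestic banks to foreign borrowers 1053.3, borrowing by resident firms from foreign banks 712.8.)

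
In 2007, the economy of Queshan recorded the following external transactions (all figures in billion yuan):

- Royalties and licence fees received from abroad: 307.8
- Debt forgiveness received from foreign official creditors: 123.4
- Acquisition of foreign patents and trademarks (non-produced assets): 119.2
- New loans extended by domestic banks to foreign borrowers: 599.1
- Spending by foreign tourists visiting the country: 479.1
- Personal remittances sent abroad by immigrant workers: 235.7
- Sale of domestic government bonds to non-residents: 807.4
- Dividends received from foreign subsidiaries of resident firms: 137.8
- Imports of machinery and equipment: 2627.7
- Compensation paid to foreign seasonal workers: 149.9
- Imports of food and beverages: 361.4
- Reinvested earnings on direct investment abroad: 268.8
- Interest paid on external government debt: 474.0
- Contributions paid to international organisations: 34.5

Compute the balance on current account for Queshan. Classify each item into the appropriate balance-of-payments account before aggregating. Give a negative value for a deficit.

Goods: -361.4 - 2627.7 = -2989.1
Services: 307.8 + 479.1 = 786.9
Primary income: -149.9 + 137.8 + 268.8 - 474.0 = -217.3
Secondary income: -235.7 - 34.5 = -270.2
Current account = (-2989.1) + 786.9 + (-217.3) + (-270.2) = -2689.7
(Excluded from the current account — capital account: debt forgiveness received from foreign official creditors 123.4, acquisition of foreign patents and trademarks (non-produced assets) 119.2; financial account: new loans extended by domestic banks to foreign borrowers 599.1, sale of domestic government bonds to non-residents 807.4.)

-2689.7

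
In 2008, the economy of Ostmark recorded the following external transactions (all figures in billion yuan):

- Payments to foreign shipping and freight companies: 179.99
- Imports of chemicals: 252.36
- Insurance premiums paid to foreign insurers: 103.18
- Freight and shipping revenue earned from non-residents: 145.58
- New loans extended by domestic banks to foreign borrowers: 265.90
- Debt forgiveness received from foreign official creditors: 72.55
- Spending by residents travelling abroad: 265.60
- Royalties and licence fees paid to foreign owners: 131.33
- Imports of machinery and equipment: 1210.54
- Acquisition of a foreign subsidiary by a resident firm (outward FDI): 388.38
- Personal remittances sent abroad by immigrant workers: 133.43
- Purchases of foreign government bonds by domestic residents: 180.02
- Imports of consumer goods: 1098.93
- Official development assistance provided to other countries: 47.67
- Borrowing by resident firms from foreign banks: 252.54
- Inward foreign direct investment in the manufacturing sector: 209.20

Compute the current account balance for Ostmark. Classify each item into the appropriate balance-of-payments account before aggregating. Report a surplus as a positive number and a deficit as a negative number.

-3277.45

Goods: -1098.93 - 1210.54 - 252.36 = -2561.83
Services: -131.33 - 179.99 + 145.58 - 103.18 - 265.60 = -534.52
Secondary income: -47.67 - 133.43 = -181.10
Current account = (-2561.83) + (-534.52) + (-181.10) = -3277.45
(Excluded from the current account — financial account: new loans extended by domestic banks to foreign borrowers 265.90, acquisition of a foreign subsidiary by a resident firm (outward FDI) 388.38, purchases of foreign government bonds by domestic residents 180.02, borrowing by resident firms from foreign banks 252.54, inward foreign direct investment in the manufacturing sector 209.20; capital account: debt forgiveness received from foreign official creditors 72.55.)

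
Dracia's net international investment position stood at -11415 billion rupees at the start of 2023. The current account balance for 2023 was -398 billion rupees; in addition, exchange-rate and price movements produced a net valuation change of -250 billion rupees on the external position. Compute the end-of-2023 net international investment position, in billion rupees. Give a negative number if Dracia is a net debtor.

Change in NIIP = current account + net valuation change = -398 + (-250) = -648
End-of-year NIIP = -11415 + (-648) = -12063

-12063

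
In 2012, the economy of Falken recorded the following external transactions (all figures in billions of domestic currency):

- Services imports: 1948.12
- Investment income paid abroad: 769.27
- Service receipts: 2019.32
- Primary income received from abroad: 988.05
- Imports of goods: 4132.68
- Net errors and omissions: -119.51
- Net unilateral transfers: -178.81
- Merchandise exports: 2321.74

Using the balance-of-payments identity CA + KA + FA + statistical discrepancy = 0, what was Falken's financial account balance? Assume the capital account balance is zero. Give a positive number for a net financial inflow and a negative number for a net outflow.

1819.28

Goods balance = 2321.74 - 4132.68 = -1810.94
Services balance = 2019.32 - 1948.12 = 71.20
Trade balance (goods + services) = -1810.94 + 71.20 = -1739.74
Net primary income = 988.05 - 769.27 = 218.78
Net secondary income = -178.81
Current account = -1739.74 + 218.78 + (-178.81) = -1699.77
Financial account = -(-1699.77 + (-119.51)) = 1819.28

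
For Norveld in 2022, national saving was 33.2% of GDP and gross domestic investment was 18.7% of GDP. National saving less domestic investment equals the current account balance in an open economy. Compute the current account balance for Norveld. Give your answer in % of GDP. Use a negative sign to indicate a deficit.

14.5

CA = S - I = 33.2 - 18.7 = 14.5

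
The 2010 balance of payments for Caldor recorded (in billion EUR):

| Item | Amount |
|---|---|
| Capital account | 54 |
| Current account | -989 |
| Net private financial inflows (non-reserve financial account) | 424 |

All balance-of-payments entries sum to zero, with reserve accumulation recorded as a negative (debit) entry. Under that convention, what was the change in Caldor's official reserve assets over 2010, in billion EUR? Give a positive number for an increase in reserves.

-511

Official reserve transactions balance = -((-989) + 54 + 424) = 511
An accumulation of reserves is recorded as a debit (negative entry), so the change in the stock of reserves is the negative of that balance.
Change in official reserves = -(511) = -511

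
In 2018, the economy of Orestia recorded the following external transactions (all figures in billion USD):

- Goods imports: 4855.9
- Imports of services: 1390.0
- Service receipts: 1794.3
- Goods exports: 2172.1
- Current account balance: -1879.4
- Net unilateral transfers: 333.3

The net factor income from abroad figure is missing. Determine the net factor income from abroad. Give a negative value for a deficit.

Current account = goods balance + services balance + net primary income + net secondary income
Sum of the known components = -1946.2
Net factor income from abroad = CA - (known components) = -1879.4 - (-1946.2) = 66.8

66.8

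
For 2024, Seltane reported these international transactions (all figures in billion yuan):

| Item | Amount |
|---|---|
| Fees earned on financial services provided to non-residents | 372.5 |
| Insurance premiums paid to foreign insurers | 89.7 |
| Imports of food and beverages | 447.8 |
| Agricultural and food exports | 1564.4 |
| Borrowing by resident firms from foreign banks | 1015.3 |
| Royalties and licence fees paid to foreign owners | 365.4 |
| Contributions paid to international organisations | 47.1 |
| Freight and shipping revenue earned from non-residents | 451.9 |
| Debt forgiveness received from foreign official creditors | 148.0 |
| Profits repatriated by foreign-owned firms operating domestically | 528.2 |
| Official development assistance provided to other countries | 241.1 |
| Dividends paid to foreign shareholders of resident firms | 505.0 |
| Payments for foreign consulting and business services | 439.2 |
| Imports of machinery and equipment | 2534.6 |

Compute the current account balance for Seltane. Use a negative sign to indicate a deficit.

-2809.3

Goods: 1564.4 - 447.8 - 2534.6 = -1418.0
Services: 372.5 + 451.9 - 365.4 - 89.7 - 439.2 = -69.9
Primary income: -528.2 - 505.0 = -1033.2
Secondary income: -241.1 - 47.1 = -288.2
Current account = (-1418.0) + (-69.9) + (-1033.2) + (-288.2) = -2809.3
(Excluded from the current account — financial account: borrowing by resident firms from foreign banks 1015.3; capital account: debt forgiveness received from foreign official creditors 148.0.)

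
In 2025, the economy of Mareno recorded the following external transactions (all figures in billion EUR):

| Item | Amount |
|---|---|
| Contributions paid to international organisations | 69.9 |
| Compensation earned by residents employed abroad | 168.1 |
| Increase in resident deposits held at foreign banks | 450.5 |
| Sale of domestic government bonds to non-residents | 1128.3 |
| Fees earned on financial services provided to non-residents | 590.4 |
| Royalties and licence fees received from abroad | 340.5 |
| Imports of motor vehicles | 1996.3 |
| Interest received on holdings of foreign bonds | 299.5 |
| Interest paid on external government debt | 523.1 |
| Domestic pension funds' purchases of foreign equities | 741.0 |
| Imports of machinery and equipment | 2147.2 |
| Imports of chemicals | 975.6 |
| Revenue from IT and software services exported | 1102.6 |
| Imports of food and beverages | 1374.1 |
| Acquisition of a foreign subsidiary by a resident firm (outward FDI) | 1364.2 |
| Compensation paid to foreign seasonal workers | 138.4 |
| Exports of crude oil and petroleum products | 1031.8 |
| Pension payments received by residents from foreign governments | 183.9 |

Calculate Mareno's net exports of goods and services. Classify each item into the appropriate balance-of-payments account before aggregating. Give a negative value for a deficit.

Goods: -2147.2 - 975.6 - 1996.3 - 1374.1 + 1031.8 = -5461.4
Services: 1102.6 + 340.5 + 590.4 = 2033.5
Trade balance = -5461.4 + 2033.5 = -3427.9
(Excluded from the trade balance — secondary income: contributions paid to international organisations 69.9, pension payments received by residents from foreign governments 183.9; primary income: compensation earned by residents employed abroad 168.1, interest received on holdings of foreign bonds 299.5, interest paid on external government debt 523.1, compensation paid to foreign seasonal workers 138.4; financial account: increase in resident deposits held at foreign banks 450.5, sale of domestic government bonds to non-residents 1128.3, domestic pension funds' purchases of foreign equities 741.0, acquisition of a foreign subsidiary by a resident firm (outward FDI) 1364.2.)

-3427.9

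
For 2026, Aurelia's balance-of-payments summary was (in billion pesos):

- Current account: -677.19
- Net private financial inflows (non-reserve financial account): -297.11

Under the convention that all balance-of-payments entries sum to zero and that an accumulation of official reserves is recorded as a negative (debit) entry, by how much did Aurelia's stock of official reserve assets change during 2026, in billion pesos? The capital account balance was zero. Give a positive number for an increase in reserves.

Official reserve transactions balance = -((-677.19) + (-297.11)) = 974.30
An accumulation of reserves is recorded as a debit (negative entry), so the change in the stock of reserves is the negative of that balance.
Change in official reserves = -(974.30) = -974.30

-974.30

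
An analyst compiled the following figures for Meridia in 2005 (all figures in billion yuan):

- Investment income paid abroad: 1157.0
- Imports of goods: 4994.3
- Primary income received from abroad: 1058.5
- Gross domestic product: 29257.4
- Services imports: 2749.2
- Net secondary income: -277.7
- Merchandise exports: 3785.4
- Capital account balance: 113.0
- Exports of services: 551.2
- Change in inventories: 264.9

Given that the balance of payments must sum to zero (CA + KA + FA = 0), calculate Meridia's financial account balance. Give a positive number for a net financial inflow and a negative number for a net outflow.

3670.1

Goods balance = 3785.4 - 4994.3 = -1208.9
Services balance = 551.2 - 2749.2 = -2198.0
Trade balance (goods + services) = -1208.9 + (-2198.0) = -3406.9
Net primary income = 1058.5 - 1157.0 = -98.5
Net secondary income = -277.7
Current account = -3406.9 + (-98.5) + (-277.7) = -3783.1
Financial account = -(-3783.1 + 113.0) = 3670.1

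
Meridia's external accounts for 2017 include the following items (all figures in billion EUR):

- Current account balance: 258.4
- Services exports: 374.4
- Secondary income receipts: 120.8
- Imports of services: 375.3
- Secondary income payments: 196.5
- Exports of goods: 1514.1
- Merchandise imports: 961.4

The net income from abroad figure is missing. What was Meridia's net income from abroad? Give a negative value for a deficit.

-217.7

Current account = goods balance + services balance + net primary income + net secondary income
Sum of the known components = 476.1
Net income from abroad = CA - (known components) = 258.4 - 476.1 = -217.7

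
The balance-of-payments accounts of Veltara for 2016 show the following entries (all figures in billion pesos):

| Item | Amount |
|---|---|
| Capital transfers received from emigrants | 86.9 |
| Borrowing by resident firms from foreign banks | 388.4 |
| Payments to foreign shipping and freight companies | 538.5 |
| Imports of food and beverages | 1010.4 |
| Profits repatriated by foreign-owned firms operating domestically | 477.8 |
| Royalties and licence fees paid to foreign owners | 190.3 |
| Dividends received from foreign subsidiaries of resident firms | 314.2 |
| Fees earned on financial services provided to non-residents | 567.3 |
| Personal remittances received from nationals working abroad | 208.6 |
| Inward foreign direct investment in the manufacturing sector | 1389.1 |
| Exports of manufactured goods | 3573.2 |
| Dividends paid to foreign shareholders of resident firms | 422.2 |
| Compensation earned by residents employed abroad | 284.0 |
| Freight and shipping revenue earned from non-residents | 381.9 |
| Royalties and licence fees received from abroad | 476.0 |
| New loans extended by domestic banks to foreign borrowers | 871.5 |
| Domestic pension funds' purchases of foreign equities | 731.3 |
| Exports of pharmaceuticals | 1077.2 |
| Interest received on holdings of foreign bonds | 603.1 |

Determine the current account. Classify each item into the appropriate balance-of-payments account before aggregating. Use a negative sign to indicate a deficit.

4846.3

Goods: 3573.2 + 1077.2 - 1010.4 = 3640.0
Services: 567.3 + 476.0 - 190.3 + 381.9 - 538.5 = 696.4
Primary income: -477.8 - 422.2 + 314.2 + 603.1 + 284.0 = 301.3
Secondary income: 208.6
Current account = 3640.0 + 696.4 + 301.3 + 208.6 = 4846.3
(Excluded from the current account — capital account: capital transfers received from emigrants 86.9; financial account: borrowing by resident firms from foreign banks 388.4, inward foreign direct investment in the manufacturing sector 1389.1, new loans extended by domestic banks to foreign borrowers 871.5, domestic pension funds' purchases of foreign equities 731.3.)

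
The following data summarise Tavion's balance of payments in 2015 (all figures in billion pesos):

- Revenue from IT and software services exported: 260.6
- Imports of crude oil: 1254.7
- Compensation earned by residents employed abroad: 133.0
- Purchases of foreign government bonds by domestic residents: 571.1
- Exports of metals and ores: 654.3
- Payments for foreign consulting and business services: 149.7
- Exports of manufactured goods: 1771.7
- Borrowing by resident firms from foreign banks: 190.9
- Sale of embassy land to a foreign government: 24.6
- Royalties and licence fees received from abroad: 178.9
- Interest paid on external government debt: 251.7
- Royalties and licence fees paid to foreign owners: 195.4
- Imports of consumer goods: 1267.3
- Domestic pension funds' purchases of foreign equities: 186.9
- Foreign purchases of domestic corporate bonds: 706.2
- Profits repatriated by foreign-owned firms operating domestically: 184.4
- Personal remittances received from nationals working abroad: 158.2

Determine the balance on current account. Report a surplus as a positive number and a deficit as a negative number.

-146.5

Goods: -1254.7 - 1267.3 + 654.3 + 1771.7 = -96.0
Services: -149.7 + 260.6 - 195.4 + 178.9 = 94.4
Primary income: 133.0 - 251.7 - 184.4 = -303.1
Secondary income: 158.2
Current account = (-96.0) + 94.4 + (-303.1) + 158.2 = -146.5
(Excluded from the current account — financial account: purchases of foreign government bonds by domestic residents 571.1, borrowing by resident firms from foreign banks 190.9, domestic pension funds' purchases of foreign equities 186.9, foreign purchases of domestic corporate bonds 706.2; capital account: sale of embassy land to a foreign government 24.6.)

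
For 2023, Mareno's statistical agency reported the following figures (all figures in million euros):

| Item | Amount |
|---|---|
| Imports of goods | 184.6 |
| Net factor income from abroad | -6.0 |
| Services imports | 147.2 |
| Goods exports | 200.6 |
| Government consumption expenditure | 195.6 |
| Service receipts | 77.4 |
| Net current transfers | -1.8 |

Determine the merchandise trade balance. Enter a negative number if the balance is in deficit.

Goods balance = 200.6 - 184.6 = 16.0

16.0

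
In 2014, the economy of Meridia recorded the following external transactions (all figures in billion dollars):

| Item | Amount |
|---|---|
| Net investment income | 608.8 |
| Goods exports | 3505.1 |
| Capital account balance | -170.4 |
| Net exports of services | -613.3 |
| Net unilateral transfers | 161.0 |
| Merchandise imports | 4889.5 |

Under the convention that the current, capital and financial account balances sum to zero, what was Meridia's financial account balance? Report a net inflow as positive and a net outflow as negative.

1398.3

Goods balance = 3505.1 - 4889.5 = -1384.4
Services balance = -613.3
Trade balance (goods + services) = -1384.4 + (-613.3) = -1997.7
Net primary income = 608.8
Net secondary income = 161.0
Current account = -1997.7 + 608.8 + 161.0 = -1227.9
Financial account = -(-1227.9 + (-170.4)) = 1398.3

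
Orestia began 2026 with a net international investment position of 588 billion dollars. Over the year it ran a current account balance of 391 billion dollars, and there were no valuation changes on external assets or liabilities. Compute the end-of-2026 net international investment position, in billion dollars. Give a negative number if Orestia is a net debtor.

979

With no valuation effects, change in NIIP = current account = 391
End-of-year NIIP = 588 + 391 = 979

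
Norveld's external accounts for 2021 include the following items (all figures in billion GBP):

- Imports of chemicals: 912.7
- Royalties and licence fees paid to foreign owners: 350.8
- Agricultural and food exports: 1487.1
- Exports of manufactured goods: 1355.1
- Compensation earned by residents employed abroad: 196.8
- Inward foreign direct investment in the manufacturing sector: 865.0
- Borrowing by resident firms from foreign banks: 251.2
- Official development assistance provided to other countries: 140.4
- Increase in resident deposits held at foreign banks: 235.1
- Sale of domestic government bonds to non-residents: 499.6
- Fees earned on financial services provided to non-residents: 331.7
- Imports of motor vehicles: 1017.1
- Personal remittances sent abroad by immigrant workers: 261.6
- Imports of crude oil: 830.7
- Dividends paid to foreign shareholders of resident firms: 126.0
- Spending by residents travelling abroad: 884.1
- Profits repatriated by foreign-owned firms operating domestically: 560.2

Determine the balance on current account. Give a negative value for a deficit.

Goods: 1487.1 - 830.7 + 1355.1 - 912.7 - 1017.1 = 81.7
Services: -350.8 - 884.1 + 331.7 = -903.2
Primary income: -126.0 + 196.8 - 560.2 = -489.4
Secondary income: -140.4 - 261.6 = -402.0
Current account = 81.7 + (-903.2) + (-489.4) + (-402.0) = -1712.9
(Excluded from the current account — financial account: inward foreign direct investment in the manufacturing sector 865.0, borrowing by resident firms from foreign banks 251.2, increase in resident deposits held at foreign banks 235.1, sale of domestic government bonds to non-residents 499.6.)

-1712.9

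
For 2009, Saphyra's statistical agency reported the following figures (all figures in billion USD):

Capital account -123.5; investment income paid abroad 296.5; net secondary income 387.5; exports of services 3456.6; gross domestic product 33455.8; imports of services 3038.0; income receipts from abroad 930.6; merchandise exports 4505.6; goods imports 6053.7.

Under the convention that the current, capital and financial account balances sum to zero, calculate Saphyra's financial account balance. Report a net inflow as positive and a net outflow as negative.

Goods balance = 4505.6 - 6053.7 = -1548.1
Services balance = 3456.6 - 3038.0 = 418.6
Trade balance (goods + services) = -1548.1 + 418.6 = -1129.5
Net primary income = 930.6 - 296.5 = 634.1
Net secondary income = 387.5
Current account = -1129.5 + 634.1 + 387.5 = -107.9
Financial account = -(-107.9 + (-123.5)) = 231.4

231.4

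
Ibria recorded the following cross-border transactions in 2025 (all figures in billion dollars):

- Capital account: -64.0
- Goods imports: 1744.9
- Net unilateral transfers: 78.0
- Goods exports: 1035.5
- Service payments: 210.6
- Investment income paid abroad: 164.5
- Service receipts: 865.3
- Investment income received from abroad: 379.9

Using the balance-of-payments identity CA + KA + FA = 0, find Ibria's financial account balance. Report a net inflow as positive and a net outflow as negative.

-174.7

Goods balance = 1035.5 - 1744.9 = -709.4
Services balance = 865.3 - 210.6 = 654.7
Trade balance (goods + services) = -709.4 + 654.7 = -54.7
Net primary income = 379.9 - 164.5 = 215.4
Net secondary income = 78.0
Current account = -54.7 + 215.4 + 78.0 = 238.7
Financial account = -(238.7 + (-64.0)) = -174.7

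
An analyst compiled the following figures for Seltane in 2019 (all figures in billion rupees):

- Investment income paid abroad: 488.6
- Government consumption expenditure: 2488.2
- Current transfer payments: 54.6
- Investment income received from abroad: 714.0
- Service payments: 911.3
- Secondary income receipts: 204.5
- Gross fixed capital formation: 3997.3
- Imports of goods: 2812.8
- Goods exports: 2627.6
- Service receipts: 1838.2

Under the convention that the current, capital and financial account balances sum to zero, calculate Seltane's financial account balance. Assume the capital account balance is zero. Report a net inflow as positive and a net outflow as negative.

-1117.0

Goods balance = 2627.6 - 2812.8 = -185.2
Services balance = 1838.2 - 911.3 = 926.9
Trade balance (goods + services) = -185.2 + 926.9 = 741.7
Net primary income = 714.0 - 488.6 = 225.4
Net secondary income = 204.5 - 54.6 = 149.9
Current account = 741.7 + 225.4 + 149.9 = 1117.0
Financial account = -(1117.0) = -1117.0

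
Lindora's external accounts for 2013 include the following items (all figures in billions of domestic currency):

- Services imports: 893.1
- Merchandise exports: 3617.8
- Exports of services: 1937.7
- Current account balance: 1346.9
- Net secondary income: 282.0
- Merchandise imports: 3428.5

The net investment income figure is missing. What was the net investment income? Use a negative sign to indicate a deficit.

-169.0

Current account = goods balance + services balance + net primary income + net secondary income
Sum of the known components = 1515.9
Net investment income = CA - (known components) = 1346.9 - 1515.9 = -169.0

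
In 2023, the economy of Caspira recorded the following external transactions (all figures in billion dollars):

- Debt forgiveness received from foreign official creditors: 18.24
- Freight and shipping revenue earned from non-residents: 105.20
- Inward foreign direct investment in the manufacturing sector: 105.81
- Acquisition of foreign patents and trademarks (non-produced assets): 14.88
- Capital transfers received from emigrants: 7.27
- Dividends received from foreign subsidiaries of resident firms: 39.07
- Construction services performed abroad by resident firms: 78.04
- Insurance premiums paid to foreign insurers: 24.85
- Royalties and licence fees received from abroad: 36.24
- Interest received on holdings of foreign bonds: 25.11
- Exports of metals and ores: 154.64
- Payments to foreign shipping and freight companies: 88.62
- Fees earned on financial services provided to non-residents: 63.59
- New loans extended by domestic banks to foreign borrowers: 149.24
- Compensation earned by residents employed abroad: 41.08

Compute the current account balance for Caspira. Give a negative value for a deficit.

429.50

Goods: 154.64
Services: 63.59 + 105.20 + 78.04 - 88.62 - 24.85 + 36.24 = 169.60
Primary income: 39.07 + 41.08 + 25.11 = 105.26
Current account = 154.64 + 169.60 + 105.26 = 429.50
(Excluded from the current account — capital account: debt forgiveness received from foreign official creditors 18.24, acquisition of foreign patents and trademarks (non-produced assets) 14.88, capital transfers received from emigrants 7.27; financial account: inward foreign direct investment in the manufacturing sector 105.81, new loans extended by domestic banks to foreign borrowers 149.24.)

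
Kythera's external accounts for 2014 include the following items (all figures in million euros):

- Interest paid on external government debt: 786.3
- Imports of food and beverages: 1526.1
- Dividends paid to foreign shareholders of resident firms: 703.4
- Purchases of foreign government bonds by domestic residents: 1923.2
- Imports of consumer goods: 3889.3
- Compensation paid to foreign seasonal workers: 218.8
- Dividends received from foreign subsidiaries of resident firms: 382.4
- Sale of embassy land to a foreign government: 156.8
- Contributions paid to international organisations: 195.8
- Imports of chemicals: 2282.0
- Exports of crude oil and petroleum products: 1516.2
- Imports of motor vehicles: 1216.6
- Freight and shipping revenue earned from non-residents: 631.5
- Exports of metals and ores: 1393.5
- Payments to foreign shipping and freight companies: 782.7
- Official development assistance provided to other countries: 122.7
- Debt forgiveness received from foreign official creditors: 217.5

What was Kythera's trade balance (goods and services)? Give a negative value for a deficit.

Goods: 1516.2 - 1216.6 + 1393.5 - 3889.3 - 2282.0 - 1526.1 = -6004.3
Services: -782.7 + 631.5 = -151.2
Trade balance = -6004.3 + (-151.2) = -6155.5
(Excluded from the trade balance — primary income: interest paid on external government debt 786.3, dividends paid to foreign shareholders of resident firms 703.4, compensation paid to foreign seasonal workers 218.8, dividends received from foreign subsidiaries of resident firms 382.4; financial account: purchases of foreign government bonds by domestic residents 1923.2; capital account: sale of embassy land to a foreign government 156.8, debt forgiveness received from foreign official creditors 217.5; secondary income: contributions paid to international organisations 195.8, official development assistance provided to other countries 122.7.)

-6155.5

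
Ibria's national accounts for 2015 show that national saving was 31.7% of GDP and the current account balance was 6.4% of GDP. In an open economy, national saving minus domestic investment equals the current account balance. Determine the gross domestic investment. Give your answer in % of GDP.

S - I = CA (net lending to the rest of the world).
I = S - CA = 31.7 - 6.4 = 25.3

25.3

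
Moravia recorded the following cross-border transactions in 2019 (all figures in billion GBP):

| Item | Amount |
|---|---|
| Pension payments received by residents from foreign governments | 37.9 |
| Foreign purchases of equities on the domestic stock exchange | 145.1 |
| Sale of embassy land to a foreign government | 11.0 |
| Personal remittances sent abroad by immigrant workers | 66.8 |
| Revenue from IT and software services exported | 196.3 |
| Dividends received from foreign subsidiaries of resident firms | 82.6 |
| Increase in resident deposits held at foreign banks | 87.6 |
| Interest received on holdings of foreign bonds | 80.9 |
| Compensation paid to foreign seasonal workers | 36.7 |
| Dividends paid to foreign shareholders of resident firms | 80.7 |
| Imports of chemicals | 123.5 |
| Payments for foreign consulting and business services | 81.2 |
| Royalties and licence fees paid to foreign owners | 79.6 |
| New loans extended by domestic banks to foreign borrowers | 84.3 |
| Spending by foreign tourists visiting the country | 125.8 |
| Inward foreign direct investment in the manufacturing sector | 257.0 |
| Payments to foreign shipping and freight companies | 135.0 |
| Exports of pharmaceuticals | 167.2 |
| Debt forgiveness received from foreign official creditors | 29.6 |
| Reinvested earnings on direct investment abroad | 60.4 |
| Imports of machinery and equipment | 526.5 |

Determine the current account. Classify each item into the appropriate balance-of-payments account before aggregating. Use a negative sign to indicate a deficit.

-378.9

Goods: -526.5 - 123.5 + 167.2 = -482.8
Services: 125.8 + 196.3 - 79.6 - 135.0 - 81.2 = 26.3
Primary income: 82.6 + 60.4 - 36.7 + 80.9 - 80.7 = 106.5
Secondary income: -66.8 + 37.9 = -28.9
Current account = (-482.8) + 26.3 + 106.5 + (-28.9) = -378.9
(Excluded from the current account — financial account: foreign purchases of equities on the domestic stock exchange 145.1, increase in resident deposits held at foreign banks 87.6, new loans extended by domestic banks to foreign borrowers 84.3, inward foreign direct investment in the manufacturing sector 257.0; capital account: sale of embassy land to a foreign government 11.0, debt forgiveness received from foreign official creditors 29.6.)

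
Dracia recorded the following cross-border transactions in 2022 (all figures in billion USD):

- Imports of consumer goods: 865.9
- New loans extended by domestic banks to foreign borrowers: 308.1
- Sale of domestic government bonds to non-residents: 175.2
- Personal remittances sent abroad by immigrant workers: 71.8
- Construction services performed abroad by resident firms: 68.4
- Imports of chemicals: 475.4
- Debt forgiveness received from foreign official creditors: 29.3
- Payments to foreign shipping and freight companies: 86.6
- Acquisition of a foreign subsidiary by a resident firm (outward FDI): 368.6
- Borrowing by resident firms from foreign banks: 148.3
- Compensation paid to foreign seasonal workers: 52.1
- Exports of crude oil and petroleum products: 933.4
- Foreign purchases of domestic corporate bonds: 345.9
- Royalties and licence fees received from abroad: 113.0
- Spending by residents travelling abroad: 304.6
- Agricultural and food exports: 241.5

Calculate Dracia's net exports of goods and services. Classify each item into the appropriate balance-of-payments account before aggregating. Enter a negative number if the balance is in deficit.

Goods: -865.9 - 475.4 + 241.5 + 933.4 = -166.4
Services: -304.6 + 113.0 + 68.4 - 86.6 = -209.8
Trade balance = -166.4 + (-209.8) = -376.2
(Excluded from the trade balance — financial account: new loans extended by domestic banks to foreign borrowers 308.1, sale of domestic government bonds to non-residents 175.2, acquisition of a foreign subsidiary by a resident firm (outward FDI) 368.6, borrowing by resident firms from foreign banks 148.3, foreign purchases of domestic corporate bonds 345.9; secondary income: personal remittances sent abroad by immigrant workers 71.8; capital account: debt forgiveness received from foreign official creditors 29.3; primary income: compensation paid to foreign seasonal workers 52.1.)

-376.2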